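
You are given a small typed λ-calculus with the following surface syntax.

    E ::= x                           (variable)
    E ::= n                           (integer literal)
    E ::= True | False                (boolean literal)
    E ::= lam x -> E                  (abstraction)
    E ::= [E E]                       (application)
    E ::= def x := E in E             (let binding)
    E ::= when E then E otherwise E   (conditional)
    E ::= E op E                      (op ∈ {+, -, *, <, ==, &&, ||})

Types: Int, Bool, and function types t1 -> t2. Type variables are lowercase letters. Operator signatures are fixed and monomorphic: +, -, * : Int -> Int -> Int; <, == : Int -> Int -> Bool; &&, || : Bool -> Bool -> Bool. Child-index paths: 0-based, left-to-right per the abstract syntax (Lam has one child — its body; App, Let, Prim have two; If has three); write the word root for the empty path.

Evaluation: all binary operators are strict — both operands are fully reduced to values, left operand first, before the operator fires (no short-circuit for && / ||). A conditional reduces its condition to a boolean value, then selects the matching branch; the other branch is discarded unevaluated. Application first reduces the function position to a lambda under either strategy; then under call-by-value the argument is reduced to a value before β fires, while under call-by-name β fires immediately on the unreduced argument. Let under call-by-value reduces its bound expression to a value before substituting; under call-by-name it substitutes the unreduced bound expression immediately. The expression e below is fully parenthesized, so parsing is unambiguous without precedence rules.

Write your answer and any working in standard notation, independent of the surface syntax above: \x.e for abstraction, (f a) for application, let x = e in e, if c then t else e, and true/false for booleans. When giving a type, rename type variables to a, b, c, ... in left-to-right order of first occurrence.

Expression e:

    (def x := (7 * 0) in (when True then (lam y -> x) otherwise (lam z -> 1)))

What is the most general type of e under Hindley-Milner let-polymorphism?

Answer: a -> Int

Derivation:
  unify Int ~ Int
  unify Int ~ Int
let x : Int
  unify Bool ~ Bool
x : Int
\y._ : a -> Int
\z._ : b -> Int
  unify a -> Int ~ b -> Int
  unify a ~ b
  unify Int ~ Int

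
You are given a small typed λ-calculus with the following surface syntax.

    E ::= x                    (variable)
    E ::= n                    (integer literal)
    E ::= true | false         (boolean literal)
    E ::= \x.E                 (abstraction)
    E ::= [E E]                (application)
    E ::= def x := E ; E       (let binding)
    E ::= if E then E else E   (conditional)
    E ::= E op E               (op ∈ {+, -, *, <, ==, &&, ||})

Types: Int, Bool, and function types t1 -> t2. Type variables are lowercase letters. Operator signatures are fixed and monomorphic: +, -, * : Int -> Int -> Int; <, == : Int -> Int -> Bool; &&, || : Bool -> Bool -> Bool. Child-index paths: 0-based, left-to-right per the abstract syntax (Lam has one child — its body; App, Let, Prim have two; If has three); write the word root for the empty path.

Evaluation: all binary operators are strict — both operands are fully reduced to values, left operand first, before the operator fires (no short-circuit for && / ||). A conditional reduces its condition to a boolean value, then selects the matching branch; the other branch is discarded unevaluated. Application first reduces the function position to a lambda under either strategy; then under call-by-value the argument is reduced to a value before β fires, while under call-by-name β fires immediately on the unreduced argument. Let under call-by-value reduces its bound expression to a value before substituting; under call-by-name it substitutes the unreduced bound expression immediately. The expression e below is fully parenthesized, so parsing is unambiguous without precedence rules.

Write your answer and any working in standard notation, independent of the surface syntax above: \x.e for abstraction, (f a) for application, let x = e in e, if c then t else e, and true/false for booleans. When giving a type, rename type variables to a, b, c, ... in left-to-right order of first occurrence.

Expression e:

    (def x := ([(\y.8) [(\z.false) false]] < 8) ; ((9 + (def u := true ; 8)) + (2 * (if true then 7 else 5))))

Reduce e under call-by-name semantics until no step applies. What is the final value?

Trace:
step 0: (let x = (((\y.8) ((\z.false) false)) < 8) in ((9 + (let u = true in 8)) + (2 * (if true then 7 else 5))))
step 1: [let@root] ((9 + (let u = true in 8)) + (2 * (if true then 7 else 5)))
step 2: [let@0.1] ((9 + 8) + (2 * (if true then 7 else 5)))
step 3: [delta@0] (17 + (2 * (if true then 7 else 5)))
step 4: [if@1.1] (17 + (2 * 7))
step 5: [delta@1] (17 + 14)
step 6: [delta@root] 31

Answer: 31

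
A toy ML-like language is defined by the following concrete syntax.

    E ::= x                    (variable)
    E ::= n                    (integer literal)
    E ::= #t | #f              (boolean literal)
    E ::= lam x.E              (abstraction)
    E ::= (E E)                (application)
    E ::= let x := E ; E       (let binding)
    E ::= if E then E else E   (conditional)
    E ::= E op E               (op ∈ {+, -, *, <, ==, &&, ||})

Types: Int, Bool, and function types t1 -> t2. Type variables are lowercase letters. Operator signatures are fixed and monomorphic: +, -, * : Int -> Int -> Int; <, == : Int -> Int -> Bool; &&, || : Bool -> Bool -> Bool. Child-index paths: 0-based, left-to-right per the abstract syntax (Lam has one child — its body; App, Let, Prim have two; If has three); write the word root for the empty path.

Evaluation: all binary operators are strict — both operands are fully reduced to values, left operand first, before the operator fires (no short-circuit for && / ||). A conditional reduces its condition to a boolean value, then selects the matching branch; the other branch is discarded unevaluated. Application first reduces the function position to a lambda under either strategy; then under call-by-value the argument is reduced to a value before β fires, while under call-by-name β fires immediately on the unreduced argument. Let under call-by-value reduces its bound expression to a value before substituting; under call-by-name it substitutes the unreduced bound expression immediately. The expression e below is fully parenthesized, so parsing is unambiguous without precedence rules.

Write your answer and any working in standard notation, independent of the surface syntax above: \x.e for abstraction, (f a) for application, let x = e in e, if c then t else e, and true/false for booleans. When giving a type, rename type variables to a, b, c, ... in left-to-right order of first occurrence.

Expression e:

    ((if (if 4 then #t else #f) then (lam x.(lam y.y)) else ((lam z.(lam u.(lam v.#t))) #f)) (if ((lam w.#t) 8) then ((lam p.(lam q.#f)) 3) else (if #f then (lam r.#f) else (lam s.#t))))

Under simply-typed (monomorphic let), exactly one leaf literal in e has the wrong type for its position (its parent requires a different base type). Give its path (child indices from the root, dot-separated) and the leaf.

Derivation:
  unify Int ~ Bool
  FAIL: mismatch Int ~ Bool

Answer: 0.0.0 : 4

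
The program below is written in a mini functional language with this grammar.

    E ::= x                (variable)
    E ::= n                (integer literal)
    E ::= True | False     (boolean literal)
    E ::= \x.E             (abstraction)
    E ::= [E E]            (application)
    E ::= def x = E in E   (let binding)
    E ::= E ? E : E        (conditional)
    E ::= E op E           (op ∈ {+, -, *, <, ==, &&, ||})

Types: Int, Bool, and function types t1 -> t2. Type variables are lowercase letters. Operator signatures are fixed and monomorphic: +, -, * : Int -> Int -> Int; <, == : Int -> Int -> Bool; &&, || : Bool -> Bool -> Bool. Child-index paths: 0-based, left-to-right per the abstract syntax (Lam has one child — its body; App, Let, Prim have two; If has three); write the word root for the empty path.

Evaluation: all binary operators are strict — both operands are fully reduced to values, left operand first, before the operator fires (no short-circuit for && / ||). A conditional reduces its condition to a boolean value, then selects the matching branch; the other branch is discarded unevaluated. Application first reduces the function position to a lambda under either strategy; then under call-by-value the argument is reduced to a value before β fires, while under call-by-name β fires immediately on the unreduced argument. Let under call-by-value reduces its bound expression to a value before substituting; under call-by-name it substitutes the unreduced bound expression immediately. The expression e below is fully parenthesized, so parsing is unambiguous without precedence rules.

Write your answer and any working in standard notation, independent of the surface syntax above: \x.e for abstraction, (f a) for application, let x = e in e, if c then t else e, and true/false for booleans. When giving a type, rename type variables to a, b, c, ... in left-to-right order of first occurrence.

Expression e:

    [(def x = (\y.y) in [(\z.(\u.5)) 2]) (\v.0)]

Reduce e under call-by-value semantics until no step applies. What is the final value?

Answer: 5

Working:
step 0: ((let x = (\y.y) in ((\z.(\u.5)) 2)) (\v.0))
step 1: [let@0] (((\z.(\u.5)) 2) (\v.0))
step 2: [beta@0] ((\u.5) (\v.0))
step 3: [beta@root] 5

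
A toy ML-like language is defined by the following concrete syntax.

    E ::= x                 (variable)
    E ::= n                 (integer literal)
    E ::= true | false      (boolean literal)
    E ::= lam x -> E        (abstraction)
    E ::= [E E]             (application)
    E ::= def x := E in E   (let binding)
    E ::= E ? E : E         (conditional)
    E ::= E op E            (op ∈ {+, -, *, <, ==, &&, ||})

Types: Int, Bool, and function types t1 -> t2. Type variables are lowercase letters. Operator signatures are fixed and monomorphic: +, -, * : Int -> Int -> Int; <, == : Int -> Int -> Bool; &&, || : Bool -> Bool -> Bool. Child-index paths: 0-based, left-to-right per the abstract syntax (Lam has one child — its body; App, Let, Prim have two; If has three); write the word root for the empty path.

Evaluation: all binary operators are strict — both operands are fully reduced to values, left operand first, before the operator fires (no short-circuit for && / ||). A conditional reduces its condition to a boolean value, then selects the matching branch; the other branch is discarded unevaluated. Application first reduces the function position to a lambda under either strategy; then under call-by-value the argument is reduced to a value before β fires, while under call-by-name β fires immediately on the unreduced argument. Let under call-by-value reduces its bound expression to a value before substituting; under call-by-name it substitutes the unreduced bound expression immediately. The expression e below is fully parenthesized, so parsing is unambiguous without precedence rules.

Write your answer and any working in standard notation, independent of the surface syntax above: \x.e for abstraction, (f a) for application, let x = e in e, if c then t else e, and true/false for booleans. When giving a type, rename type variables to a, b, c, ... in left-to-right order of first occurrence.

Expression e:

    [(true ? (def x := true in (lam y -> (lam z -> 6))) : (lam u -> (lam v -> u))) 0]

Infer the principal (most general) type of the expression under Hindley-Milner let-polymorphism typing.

Answer: a -> Int

Derivation:
  unify Bool ~ Bool
let x : Bool
\z._ : b -> Int
\y._ : a -> b -> Int
u : c
\v._ : d -> c
\u._ : c -> d -> c
  unify a -> b -> Int ~ c -> d -> c
  unify a ~ c
  unify b -> Int ~ d -> c
  unify b ~ d
  unify Int ~ c
  unify Int -> d -> Int ~ Int -> e
  unify Int ~ Int
  unify d -> Int ~ e
_ _ : d -> Int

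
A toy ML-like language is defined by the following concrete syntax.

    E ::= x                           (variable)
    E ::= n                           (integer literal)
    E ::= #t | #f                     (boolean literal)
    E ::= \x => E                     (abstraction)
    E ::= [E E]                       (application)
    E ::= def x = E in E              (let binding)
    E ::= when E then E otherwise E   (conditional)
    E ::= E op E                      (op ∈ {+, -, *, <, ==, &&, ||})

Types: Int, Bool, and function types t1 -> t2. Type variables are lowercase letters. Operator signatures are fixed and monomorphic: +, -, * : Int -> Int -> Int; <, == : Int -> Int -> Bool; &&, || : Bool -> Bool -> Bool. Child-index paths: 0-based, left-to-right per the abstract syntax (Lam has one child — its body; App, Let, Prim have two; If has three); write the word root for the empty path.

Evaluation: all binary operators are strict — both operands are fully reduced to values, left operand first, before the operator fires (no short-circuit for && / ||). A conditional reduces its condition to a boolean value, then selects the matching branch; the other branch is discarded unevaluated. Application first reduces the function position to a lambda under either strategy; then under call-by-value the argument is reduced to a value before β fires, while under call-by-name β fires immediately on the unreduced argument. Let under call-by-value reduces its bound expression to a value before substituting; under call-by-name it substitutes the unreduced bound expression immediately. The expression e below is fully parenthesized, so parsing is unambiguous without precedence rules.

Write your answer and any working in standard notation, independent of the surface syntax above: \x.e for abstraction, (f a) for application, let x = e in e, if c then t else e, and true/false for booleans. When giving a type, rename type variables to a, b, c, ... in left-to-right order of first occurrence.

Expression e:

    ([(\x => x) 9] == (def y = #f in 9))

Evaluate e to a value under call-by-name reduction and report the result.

Answer: true

Trace:
step 0: (((\x.x) 9) == (let y = false in 9))
step 1: [beta@0] (9 == (let y = false in 9))
step 2: [let@1] (9 == 9)
step 3: [delta@root] true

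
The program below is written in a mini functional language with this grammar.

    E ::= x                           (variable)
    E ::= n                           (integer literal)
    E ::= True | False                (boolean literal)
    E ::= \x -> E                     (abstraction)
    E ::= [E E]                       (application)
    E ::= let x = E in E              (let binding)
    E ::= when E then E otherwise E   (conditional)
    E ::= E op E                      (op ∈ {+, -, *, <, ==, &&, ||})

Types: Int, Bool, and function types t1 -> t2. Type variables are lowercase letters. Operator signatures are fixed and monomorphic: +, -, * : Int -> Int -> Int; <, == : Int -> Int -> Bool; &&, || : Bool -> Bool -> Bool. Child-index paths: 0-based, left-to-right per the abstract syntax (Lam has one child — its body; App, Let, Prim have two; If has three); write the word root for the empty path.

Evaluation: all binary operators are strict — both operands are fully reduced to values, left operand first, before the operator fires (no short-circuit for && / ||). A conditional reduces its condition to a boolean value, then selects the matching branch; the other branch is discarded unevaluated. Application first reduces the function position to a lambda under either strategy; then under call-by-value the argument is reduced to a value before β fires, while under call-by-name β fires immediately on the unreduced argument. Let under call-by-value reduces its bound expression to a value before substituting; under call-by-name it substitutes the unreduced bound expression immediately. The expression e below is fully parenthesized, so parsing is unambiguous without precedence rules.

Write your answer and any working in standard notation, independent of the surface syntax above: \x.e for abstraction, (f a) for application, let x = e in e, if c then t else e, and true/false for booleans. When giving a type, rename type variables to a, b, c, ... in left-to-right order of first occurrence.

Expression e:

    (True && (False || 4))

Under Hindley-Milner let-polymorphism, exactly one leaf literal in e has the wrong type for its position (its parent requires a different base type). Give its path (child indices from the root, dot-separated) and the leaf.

Working:
  unify Bool ~ Bool
  unify Bool ~ Bool
  unify Int ~ Bool
  FAIL: mismatch Int ~ Bool

Answer: 1.1 : 4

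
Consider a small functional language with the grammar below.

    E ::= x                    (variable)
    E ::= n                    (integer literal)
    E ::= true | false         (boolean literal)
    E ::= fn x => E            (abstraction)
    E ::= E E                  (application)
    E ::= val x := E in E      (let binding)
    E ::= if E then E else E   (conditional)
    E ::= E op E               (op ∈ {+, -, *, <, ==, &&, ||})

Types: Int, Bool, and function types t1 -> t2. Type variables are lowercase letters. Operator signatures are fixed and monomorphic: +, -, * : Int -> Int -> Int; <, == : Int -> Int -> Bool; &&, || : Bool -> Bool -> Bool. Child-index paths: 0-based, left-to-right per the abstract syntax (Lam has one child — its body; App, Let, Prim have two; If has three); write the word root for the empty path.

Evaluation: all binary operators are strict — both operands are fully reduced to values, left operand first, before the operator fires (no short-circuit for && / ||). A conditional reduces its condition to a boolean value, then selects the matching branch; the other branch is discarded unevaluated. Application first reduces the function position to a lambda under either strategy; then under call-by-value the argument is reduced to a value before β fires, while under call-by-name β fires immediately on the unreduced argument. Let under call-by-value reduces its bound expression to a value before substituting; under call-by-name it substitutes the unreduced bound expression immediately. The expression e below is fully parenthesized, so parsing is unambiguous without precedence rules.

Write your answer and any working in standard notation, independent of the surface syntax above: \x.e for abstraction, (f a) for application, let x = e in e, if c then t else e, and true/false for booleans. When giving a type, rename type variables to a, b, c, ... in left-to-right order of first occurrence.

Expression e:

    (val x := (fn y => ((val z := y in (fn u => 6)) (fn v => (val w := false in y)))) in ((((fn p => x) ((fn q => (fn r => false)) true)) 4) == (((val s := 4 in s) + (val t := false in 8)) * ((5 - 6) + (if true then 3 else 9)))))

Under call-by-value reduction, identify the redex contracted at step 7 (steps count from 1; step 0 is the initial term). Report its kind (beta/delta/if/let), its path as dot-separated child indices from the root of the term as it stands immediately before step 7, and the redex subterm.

Derivation:
step 0: (let x = (\y.((let z = y in (\u.6)) (\v.(let w = false in y)))) in ((((\p.x) ((\q.(\r.false)) true)) 4) == (((let s = 4 in s) + (let t = false in 8)) * ((5 - 6) + (if true then 3 else 9)))))
step 1: [let@root] ((((\p.(\y.((let z = y in (\u.6)) (\v.(let w = false in y))))) ((\q.(\r.false)) true)) 4) == (((let s = 4 in s) + (let t = false in 8)) * ((5 - 6) + (if true then 3 else 9))))
step 2: [beta@0.0.1] ((((\p.(\y.((let z = y in (\u.6)) (\v.(let w = false in y))))) (\r.false)) 4) == (((let s = 4 in s) + (let t = false in 8)) * ((5 - 6) + (if true then 3 else 9))))
step 3: [beta@0.0] (((\y.((let z = y in (\u.6)) (\v.(let w = false in y)))) 4) == (((let s = 4 in s) + (let t = false in 8)) * ((5 - 6) + (if true then 3 else 9))))
step 4: [beta@0] (((let z = 4 in (\u.6)) (\v.(let w = false in 4))) == (((let s = 4 in s) + (let t = false in 8)) * ((5 - 6) + (if true then 3 else 9))))
step 5: [let@0.0] (((\u.6) (\v.(let w = false in 4))) == (((let s = 4 in s) + (let t = false in 8)) * ((5 - 6) + (if true then 3 else 9))))
step 6: [beta@0] (6 == (((let s = 4 in s) + (let t = false in 8)) * ((5 - 6) + (if true then 3 else 9))))
step 7: [let@1.0.0] (6 == ((4 + (let t = false in 8)) * ((5 - 6) + (if true then 3 else 9))))

Answer: let at 1.0.0 : (let s = 4 in s)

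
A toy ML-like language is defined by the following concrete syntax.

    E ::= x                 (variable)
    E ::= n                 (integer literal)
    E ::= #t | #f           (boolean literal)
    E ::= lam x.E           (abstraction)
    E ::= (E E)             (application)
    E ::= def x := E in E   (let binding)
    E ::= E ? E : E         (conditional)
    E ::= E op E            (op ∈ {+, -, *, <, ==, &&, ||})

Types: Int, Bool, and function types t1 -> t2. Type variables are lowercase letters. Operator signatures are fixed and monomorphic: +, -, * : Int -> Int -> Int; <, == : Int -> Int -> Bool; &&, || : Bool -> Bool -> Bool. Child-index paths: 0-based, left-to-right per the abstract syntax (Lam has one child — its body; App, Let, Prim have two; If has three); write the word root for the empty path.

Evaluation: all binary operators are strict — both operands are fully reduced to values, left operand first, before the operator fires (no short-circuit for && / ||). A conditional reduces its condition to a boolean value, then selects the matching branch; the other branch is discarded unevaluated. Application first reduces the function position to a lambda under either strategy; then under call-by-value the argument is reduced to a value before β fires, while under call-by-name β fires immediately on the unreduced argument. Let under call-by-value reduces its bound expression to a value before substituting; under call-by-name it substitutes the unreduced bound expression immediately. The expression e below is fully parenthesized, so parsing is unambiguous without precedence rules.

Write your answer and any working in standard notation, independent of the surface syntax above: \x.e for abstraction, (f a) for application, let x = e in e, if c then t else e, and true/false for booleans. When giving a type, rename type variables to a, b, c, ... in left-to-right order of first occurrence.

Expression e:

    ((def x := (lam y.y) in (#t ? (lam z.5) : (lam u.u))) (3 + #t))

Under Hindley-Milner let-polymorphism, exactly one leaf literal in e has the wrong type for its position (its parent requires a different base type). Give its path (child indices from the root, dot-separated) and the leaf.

Answer: 1.1 : true

Trace:
y : a
\y._ : a -> a
let x : forall. a -> a
  unify Bool ~ Bool
\z._ : b -> Int
u : c
\u._ : c -> c
  unify b -> Int ~ c -> c
  unify b ~ c
  unify Int ~ c
  unify Int ~ Int
  unify Bool ~ Int
  FAIL: mismatch Bool ~ Int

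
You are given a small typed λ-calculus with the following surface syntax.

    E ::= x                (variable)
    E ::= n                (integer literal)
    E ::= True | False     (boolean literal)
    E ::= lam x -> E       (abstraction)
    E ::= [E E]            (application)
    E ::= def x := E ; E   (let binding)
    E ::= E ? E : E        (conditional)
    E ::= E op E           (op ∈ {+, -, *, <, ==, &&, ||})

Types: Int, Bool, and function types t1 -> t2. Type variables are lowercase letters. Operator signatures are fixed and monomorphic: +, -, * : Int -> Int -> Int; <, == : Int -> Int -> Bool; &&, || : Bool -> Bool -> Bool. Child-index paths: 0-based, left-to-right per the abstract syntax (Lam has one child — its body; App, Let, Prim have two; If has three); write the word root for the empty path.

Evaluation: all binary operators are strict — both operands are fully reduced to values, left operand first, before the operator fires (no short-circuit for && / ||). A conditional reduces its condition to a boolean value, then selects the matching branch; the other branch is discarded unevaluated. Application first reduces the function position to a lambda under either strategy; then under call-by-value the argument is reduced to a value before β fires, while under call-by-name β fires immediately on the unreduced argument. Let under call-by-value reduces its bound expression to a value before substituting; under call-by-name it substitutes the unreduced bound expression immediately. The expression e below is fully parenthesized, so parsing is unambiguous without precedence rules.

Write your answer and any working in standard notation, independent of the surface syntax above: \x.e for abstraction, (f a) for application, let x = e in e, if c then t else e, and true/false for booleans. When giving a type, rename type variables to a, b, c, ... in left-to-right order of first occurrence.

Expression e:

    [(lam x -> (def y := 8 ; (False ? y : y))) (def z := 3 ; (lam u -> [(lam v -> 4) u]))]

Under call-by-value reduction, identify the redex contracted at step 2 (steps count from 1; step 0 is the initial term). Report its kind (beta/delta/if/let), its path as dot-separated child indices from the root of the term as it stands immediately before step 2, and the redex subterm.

Working:
step 0: ((\x.(let y = 8 in (if false then y else y))) (let z = 3 in (\u.((\v.4) u))))
step 1: [let@1] ((\x.(let y = 8 in (if false then y else y))) (\u.((\v.4) u)))
step 2: [beta@root] (let y = 8 in (if false then y else y))

Answer: beta at root : ((\x.(let y = 8 in (if false then y else y))) (\u.((\v.4) u)))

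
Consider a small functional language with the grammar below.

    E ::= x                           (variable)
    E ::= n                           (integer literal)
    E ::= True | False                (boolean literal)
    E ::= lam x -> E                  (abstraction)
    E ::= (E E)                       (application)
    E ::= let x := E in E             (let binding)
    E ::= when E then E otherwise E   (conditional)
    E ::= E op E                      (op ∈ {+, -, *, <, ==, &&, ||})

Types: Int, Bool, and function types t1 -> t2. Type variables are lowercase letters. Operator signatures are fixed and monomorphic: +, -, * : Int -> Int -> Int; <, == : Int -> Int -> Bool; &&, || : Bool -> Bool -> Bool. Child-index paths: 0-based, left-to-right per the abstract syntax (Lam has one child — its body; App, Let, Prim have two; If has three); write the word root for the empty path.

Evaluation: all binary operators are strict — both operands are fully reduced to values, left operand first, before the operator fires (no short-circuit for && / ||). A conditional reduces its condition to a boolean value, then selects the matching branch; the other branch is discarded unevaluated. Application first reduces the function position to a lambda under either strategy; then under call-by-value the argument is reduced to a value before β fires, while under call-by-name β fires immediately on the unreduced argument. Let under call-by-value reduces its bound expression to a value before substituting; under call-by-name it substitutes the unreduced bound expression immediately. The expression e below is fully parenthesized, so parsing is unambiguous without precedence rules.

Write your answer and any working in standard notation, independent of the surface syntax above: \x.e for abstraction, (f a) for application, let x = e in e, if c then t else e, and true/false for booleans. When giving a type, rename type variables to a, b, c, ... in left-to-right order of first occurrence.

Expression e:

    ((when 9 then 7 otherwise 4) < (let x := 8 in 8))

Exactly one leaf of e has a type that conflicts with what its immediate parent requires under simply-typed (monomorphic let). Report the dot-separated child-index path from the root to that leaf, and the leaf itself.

Trace:
  unify Int ~ Bool
  FAIL: mismatch Int ~ Bool

Answer: 0.0 : 9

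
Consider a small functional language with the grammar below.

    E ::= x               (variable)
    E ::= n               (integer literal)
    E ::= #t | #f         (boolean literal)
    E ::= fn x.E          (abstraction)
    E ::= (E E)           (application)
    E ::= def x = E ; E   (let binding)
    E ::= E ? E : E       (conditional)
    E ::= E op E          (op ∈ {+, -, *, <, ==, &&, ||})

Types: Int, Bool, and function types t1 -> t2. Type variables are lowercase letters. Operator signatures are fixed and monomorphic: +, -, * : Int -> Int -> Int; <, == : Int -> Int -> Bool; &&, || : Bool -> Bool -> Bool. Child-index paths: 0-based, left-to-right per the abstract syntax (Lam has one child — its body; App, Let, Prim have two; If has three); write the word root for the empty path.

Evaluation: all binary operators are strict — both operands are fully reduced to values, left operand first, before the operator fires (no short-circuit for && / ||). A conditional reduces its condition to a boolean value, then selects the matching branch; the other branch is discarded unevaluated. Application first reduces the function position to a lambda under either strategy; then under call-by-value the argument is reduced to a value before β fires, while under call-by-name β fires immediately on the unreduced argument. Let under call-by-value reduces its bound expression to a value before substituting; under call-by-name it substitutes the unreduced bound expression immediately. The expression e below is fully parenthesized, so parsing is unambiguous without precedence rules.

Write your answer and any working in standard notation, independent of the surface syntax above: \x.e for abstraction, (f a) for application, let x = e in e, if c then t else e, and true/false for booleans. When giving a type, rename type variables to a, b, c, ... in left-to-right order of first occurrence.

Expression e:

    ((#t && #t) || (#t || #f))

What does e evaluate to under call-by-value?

Derivation:
step 0: ((true && true) || (true || false))
step 1: [delta@0] (true || (true || false))
step 2: [delta@1] (true || true)
step 3: [delta@root] true

Answer: true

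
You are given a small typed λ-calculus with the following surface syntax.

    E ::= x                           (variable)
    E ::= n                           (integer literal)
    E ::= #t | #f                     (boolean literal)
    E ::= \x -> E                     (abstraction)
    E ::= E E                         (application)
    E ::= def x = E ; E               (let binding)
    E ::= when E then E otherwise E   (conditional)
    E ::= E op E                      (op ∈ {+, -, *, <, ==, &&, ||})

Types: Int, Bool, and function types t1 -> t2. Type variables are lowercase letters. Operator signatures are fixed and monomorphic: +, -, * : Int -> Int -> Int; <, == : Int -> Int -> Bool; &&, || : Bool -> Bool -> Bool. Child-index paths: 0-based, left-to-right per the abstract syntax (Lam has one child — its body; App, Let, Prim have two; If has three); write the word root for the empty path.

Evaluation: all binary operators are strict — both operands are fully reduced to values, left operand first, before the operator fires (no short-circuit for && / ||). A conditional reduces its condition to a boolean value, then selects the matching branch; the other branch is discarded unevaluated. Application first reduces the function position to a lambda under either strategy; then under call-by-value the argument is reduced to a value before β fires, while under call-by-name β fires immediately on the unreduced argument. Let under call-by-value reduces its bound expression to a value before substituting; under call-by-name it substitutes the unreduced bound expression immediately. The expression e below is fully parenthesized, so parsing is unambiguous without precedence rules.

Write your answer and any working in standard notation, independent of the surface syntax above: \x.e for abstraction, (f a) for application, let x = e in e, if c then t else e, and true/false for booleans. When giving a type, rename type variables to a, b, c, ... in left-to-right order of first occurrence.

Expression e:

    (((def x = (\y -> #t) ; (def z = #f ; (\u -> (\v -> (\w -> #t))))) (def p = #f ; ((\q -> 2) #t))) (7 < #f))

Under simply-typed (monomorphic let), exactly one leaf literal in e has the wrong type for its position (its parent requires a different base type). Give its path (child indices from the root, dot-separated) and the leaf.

Answer: 1.1 : false

Derivation:
\y._ : a -> Bool
let x : a -> Bool
let z : Bool
\w._ : d -> Bool
\v._ : c -> d -> Bool
\u._ : b -> c -> d -> Bool
let p : Bool
\q._ : e -> Int
  unify e -> Int ~ Bool -> f
  unify e ~ Bool
  unify Int ~ f
_ _ : Int
  unify b -> c -> d -> Bool ~ Int -> g
  unify b ~ Int
  unify c -> d -> Bool ~ g
_ _ : c -> d -> Bool
  unify Int ~ Int
  unify Bool ~ Int
  FAIL: mismatch Bool ~ Int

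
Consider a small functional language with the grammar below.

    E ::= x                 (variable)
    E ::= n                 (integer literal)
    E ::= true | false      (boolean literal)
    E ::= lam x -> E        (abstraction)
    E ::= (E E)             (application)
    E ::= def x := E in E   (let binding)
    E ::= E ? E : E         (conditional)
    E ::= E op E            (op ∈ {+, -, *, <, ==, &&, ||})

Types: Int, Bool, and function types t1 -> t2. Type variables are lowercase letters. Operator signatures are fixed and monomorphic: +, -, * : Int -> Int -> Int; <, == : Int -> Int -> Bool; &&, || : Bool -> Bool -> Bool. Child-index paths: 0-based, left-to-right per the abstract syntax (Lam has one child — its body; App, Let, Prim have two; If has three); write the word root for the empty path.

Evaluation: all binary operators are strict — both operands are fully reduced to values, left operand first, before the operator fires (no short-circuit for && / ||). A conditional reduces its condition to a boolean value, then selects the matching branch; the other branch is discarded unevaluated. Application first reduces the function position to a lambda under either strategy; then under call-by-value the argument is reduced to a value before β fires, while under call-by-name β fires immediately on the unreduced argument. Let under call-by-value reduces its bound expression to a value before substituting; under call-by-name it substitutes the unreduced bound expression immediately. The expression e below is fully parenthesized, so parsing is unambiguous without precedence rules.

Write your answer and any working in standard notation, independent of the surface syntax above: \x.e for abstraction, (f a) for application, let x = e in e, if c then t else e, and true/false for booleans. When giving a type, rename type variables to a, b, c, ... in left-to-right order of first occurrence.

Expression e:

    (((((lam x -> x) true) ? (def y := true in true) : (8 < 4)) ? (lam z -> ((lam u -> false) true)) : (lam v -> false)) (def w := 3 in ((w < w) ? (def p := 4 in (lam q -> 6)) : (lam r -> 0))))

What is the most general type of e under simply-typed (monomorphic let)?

Trace:
x : a
\x._ : a -> a
  unify a -> a ~ Bool -> b
  unify a ~ Bool
  unify Bool ~ b
_ _ : Bool
  unify Bool ~ Bool
let y : Bool
  unify Int ~ Int
  unify Int ~ Int
  unify Bool ~ Bool
  unify Bool ~ Bool
\u._ : d -> Bool
  unify d -> Bool ~ Bool -> e
  unify d ~ Bool
  unify Bool ~ e
_ _ : Bool
\z._ : c -> Bool
\v._ : f -> Bool
  unify c -> Bool ~ f -> Bool
  unify c ~ f
  unify Bool ~ Bool
let w : Int
w : Int
  unify Int ~ Int
w : Int
  unify Int ~ Int
  unify Bool ~ Bool
let p : Int
\q._ : g -> Int
\r._ : h -> Int
  unify g -> Int ~ h -> Int
  unify g ~ h
  unify Int ~ Int
  unify f -> Bool ~ (h -> Int) -> i
  unify f ~ h -> Int
  unify Bool ~ i
_ _ : Bool

Answer: Bool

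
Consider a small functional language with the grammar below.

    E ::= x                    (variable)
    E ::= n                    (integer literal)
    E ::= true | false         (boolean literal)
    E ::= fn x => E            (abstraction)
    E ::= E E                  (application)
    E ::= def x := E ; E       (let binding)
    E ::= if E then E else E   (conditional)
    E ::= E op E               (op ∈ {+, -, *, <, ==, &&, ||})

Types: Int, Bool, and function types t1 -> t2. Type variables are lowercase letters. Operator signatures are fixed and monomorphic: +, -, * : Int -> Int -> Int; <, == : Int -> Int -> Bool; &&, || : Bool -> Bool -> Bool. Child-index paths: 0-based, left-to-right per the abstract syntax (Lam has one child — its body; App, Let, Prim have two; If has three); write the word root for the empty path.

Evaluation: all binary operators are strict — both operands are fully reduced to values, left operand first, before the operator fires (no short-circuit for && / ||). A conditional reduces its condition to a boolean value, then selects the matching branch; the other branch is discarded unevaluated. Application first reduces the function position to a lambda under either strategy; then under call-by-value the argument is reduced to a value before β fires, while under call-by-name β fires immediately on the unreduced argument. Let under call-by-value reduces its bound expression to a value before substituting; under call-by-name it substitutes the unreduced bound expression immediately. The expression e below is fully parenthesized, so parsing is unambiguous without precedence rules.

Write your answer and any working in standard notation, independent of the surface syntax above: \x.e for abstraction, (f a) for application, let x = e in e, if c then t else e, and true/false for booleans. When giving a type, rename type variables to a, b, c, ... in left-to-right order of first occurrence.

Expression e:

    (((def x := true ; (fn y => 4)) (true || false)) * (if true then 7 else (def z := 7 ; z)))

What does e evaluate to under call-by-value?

Answer: 28

Derivation:
step 0: (((let x = true in (\y.4)) (true || false)) * (if true then 7 else (let z = 7 in z)))
step 1: [let@0.0] (((\y.4) (true || false)) * (if true then 7 else (let z = 7 in z)))
step 2: [delta@0.1] (((\y.4) true) * (if true then 7 else (let z = 7 in z)))
step 3: [beta@0] (4 * (if true then 7 else (let z = 7 in z)))
step 4: [if@1] (4 * 7)
step 5: [delta@root] 28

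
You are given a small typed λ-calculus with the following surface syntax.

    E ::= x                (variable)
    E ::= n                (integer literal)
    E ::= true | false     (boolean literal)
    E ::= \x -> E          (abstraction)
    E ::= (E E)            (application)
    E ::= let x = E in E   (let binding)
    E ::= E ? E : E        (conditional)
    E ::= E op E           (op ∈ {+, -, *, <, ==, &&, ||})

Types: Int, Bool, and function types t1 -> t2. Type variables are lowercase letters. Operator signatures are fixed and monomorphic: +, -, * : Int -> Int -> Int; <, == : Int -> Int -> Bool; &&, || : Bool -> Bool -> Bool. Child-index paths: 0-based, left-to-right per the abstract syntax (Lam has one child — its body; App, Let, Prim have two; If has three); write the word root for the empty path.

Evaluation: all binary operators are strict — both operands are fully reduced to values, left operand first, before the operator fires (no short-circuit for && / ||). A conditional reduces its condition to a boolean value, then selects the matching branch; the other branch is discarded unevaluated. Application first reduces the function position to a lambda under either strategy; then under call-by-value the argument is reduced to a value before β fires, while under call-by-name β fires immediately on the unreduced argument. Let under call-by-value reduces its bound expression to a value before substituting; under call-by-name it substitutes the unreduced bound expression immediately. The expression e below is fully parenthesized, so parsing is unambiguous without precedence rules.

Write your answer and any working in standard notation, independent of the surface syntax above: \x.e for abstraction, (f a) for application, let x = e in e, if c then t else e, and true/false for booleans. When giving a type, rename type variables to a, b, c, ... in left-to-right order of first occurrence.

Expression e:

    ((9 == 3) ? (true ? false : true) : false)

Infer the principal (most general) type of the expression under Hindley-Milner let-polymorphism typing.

Answer: Bool

Working:
  unify Int ~ Int
  unify Int ~ Int
  unify Bool ~ Bool
  unify Bool ~ Bool
  unify Bool ~ Bool
  unify Bool ~ Bool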